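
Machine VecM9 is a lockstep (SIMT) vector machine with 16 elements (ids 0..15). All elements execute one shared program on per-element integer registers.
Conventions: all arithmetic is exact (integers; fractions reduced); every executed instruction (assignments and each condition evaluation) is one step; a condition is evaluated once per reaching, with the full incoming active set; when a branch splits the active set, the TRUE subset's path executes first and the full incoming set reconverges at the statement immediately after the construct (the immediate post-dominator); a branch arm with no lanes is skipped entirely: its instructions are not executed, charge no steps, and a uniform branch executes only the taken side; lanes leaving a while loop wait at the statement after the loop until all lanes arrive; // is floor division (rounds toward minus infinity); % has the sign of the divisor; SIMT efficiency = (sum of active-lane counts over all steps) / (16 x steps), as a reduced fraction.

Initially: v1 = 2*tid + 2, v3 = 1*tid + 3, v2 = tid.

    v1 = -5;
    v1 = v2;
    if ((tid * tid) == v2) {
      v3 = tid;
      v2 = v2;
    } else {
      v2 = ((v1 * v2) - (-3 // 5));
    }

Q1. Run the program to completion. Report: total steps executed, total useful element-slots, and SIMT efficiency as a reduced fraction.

Answer: 6 steps, 66 useful, 11/16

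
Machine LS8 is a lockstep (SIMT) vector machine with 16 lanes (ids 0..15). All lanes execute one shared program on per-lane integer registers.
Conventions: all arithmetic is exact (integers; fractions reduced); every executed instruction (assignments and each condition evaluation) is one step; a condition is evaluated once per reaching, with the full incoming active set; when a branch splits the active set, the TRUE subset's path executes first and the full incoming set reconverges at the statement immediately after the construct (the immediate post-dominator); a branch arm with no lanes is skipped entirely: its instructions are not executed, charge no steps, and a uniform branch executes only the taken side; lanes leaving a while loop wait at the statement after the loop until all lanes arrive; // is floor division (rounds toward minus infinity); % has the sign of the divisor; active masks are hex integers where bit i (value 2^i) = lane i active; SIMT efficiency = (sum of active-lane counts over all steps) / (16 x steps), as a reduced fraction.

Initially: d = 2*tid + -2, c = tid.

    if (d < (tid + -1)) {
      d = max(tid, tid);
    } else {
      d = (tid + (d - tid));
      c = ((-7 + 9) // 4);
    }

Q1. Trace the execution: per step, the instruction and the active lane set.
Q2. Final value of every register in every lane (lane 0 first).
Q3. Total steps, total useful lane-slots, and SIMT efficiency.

step 0: eval (d < (tid + -1))        0xffff
step 1: d <- max(tid, tid)           0x0001
step 2: d <- (tid + (d - tid))       0xfffe
step 3: c <- ((-7 + 9) // 4)         0xfffe

Answer: 4 steps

d: 0,0,2,4,6,8,10,12,14,16,18,20,22,24,26,28
c: 0,0,0,0,0,0,0,0,0,0,0,0,0,0,0,0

steps = 4; useful = 47; efficiency = 47/64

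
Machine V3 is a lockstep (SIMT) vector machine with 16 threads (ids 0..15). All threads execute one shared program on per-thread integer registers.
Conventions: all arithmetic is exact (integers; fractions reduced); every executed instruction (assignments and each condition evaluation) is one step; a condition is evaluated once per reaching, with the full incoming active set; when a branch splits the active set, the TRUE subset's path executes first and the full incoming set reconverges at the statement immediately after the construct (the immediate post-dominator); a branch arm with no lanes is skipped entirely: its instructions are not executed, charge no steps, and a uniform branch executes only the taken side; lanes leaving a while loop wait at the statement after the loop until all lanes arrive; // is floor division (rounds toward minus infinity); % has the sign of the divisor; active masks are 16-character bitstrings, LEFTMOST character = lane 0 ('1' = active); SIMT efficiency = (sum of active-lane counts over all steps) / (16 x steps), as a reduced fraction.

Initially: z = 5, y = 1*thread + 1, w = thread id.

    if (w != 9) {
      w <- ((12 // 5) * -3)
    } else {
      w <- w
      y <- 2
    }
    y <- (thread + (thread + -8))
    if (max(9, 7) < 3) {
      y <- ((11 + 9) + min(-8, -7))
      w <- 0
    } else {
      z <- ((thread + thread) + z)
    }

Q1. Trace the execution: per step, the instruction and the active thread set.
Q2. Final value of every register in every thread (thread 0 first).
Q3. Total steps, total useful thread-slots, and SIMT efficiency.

step 0: eval (w != 9)                1111111111111111
step 1: w <- ((12 // 5) * -3)        1111111110111111
step 2: w <- w                       0000000001000000
step 3: y <- 2                       0000000001000000
step 4: y <- (thread + (thread + -8)) 1111111111111111
step 5: eval (max(9, 7) < 3)         1111111111111111
step 6: z <- ((thread + thread) + z) 1111111111111111

Answer: 7 steps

z: 5,7,9,11,13,15,17,19,21,23,25,27,29,31,33,35
y: -8,-6,-4,-2,0,2,4,6,8,10,12,14,16,18,20,22
w: -6,-6,-6,-6,-6,-6,-6,-6,-6,9,-6,-6,-6,-6,-6,-6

steps = 7; useful = 81; efficiency = 81/112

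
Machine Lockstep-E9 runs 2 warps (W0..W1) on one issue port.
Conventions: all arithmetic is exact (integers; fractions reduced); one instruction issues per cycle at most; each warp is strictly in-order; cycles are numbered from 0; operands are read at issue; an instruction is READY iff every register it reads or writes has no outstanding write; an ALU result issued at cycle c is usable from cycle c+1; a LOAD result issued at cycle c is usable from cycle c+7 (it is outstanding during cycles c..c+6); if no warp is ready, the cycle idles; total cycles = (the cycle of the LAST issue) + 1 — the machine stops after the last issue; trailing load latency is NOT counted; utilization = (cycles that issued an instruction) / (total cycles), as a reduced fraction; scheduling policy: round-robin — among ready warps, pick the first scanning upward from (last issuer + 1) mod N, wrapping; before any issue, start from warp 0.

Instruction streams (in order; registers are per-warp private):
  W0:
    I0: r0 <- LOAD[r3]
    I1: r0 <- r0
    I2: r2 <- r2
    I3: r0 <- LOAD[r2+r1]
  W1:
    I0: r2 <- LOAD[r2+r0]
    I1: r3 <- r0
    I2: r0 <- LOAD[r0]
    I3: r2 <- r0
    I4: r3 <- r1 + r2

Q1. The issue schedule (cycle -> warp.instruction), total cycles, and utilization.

cycle 0: W0.I0
cycle 1: W1.I0
cycle 2: W1.I1
cycle 3: W1.I2
cycle 4: idle
cycle 5: idle
cycle 6: idle
cycle 7: W0.I1
cycle 8: W0.I2
cycle 9: W0.I3
cycle 10: W1.I3
cycle 11: W1.I4

Answer: 12 cycles, utilization 3/4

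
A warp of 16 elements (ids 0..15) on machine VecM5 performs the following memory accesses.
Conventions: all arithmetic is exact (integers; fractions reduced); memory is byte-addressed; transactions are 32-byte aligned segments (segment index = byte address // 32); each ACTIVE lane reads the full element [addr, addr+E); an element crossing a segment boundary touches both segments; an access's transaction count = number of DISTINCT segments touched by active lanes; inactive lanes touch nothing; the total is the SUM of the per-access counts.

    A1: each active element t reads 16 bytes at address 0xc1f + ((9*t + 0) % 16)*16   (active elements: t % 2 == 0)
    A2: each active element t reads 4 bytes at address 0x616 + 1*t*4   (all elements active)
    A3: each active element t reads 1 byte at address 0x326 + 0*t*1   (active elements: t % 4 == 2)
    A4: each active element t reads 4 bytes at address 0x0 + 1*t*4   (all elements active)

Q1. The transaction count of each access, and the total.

A1: 9 transactions
A2: 3 transactions
A3: 1 transaction
A4: 2 transactions

Answer: 9,3,1,2; total 15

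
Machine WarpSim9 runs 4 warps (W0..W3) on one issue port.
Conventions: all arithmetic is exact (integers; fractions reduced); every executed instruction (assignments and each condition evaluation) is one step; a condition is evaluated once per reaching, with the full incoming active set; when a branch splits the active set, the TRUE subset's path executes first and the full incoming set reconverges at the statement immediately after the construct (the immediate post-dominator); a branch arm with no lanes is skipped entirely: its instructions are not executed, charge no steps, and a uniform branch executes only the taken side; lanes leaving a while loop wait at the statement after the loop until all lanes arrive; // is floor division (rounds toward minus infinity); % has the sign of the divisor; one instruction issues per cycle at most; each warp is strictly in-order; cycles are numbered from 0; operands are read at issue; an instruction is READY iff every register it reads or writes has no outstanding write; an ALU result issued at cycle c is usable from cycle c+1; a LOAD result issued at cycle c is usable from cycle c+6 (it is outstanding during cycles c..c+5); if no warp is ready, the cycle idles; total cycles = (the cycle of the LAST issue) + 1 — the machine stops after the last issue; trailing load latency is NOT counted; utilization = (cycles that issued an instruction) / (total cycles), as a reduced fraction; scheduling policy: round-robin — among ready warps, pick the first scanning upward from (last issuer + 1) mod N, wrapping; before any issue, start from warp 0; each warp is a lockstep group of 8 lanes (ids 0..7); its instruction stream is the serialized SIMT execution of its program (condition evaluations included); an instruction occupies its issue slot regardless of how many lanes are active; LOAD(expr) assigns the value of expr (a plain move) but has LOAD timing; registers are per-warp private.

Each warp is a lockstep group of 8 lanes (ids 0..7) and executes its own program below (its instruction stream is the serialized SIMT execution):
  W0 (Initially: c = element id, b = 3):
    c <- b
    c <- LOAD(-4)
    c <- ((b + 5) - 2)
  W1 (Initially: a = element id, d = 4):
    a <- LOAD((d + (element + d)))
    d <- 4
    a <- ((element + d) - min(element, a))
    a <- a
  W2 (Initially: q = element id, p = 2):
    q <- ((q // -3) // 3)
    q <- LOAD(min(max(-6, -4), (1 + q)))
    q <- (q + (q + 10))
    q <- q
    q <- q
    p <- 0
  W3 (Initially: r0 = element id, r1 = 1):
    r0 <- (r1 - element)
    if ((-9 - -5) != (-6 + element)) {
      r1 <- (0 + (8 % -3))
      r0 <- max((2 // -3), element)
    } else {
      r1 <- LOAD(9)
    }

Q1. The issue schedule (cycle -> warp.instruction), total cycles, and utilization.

cycle 0: W0.I0
cycle 1: W1.I0
cycle 2: W2.I0
cycle 3: W3.I0
cycle 4: W0.I1
cycle 5: W1.I1
cycle 6: W2.I1
cycle 7: W3.I1
cycle 8: W1.I2
cycle 9: W3.I2
cycle 10: W0.I2
cycle 11: W1.I3
cycle 12: W2.I2
cycle 13: W3.I3
cycle 14: W2.I3
cycle 15: W3.I4
cycle 16: W2.I4
cycle 17: W2.I5

Answer: 18 cycles, utilization 1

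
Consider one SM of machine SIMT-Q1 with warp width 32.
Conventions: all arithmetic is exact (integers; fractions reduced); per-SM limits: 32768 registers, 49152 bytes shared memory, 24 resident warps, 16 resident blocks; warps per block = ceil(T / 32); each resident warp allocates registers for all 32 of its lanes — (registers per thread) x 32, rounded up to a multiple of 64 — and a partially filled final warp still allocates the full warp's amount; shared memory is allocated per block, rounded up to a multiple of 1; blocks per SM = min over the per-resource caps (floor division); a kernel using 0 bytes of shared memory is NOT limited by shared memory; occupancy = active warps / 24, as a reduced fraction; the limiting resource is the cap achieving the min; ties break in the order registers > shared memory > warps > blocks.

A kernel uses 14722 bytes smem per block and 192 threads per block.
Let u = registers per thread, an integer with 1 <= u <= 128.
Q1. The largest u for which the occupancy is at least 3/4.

Answer: u = 56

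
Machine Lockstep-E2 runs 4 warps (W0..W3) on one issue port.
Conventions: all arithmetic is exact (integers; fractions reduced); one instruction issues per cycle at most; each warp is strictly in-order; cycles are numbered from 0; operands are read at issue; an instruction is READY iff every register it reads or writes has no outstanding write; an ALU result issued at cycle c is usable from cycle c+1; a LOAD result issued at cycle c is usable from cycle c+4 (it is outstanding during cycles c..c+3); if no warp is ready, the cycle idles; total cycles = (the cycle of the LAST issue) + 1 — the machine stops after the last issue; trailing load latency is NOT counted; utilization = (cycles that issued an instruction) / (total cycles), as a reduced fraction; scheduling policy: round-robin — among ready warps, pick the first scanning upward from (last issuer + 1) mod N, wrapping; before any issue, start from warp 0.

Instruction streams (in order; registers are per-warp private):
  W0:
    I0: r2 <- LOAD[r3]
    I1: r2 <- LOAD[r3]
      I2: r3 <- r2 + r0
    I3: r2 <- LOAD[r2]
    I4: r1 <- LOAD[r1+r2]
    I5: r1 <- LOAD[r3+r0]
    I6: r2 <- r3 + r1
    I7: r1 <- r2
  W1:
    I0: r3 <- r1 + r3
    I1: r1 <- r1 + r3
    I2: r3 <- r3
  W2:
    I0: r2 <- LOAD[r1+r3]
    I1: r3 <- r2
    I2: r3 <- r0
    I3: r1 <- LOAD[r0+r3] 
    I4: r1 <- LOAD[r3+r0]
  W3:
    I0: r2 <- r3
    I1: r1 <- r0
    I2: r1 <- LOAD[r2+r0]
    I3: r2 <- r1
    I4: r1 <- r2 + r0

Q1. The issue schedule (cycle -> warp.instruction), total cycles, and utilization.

cycle 0: W0.I0
cycle 1: W1.I0
cycle 2: W2.I0
cycle 3: W3.I0
cycle 4: W0.I1
cycle 5: W1.I1
cycle 6: W2.I1
cycle 7: W3.I1
cycle 8: W0.I2
cycle 9: W1.I2
cycle 10: W2.I2
cycle 11: W3.I2
cycle 12: W0.I3
cycle 13: W2.I3
cycle 14: idle
cycle 15: W3.I3
cycle 16: W0.I4
cycle 17: W2.I4
cycle 18: W3.I4
cycle 19: idle
cycle 20: W0.I5
cycle 21: idle
cycle 22: idle
cycle 23: idle
cycle 24: W0.I6
cycle 25: W0.I7

Answer: 26 cycles, utilization 21/26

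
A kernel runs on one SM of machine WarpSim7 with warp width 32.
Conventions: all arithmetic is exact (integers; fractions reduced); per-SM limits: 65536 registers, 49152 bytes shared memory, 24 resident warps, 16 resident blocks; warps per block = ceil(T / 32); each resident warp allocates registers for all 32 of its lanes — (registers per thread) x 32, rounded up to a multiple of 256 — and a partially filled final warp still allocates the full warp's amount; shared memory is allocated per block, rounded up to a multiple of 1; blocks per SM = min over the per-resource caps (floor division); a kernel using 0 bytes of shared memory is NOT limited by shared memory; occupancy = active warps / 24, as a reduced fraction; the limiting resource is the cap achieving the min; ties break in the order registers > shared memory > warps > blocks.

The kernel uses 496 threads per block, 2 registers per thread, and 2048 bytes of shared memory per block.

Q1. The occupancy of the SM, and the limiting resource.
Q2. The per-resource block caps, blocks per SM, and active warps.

Answer: occupancy 2/3, limited by warps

registers: 16 blocks
shared memory: 24 blocks
warps: 1 block
blocks: 16 blocks

Answer: 1 block, 16 active warps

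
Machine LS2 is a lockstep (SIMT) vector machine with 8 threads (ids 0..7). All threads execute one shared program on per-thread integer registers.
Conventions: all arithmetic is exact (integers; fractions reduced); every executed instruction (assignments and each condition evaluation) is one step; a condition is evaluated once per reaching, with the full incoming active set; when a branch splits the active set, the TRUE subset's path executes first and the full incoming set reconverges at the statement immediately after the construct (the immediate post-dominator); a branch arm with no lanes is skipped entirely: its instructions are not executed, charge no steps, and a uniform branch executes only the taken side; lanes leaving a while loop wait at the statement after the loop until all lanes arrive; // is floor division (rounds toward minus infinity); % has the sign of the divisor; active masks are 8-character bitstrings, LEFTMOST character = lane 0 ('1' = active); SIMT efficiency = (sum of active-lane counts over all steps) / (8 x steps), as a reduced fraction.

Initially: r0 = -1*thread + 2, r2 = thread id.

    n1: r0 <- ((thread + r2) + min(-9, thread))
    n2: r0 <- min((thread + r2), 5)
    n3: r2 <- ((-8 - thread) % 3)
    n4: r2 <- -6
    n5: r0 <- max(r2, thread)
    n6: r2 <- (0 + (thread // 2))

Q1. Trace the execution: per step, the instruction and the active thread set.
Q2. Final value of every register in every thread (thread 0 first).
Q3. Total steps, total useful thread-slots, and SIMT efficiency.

step 0: r0 <- ((thread + r2) + min(-9, thread)) 11111111
step 1: r0 <- min((thread + r2), 5)  11111111
step 2: r2 <- ((-8 - thread) % 3)    11111111
step 3: r2 <- -6                     11111111
step 4: r0 <- max(r2, thread)        11111111
step 5: r2 <- (0 + (thread // 2))    11111111

Answer: 6 steps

r0: 0,1,2,3,4,5,6,7
r2: 0,0,1,1,2,2,3,3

steps = 6; useful = 48; efficiency = 48/48 = 1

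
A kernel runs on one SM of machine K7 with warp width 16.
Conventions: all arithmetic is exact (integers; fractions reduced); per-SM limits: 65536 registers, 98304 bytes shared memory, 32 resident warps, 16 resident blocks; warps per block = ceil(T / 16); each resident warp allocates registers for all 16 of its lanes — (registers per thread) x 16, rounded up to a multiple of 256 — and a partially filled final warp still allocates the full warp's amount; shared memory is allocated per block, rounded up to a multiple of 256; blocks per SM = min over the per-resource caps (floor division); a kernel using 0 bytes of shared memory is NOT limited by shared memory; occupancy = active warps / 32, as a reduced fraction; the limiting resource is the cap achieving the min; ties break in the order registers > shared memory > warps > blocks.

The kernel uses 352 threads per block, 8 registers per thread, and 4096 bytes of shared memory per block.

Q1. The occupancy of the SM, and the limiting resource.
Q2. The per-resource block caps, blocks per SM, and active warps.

Answer: occupancy 11/16, limited by warps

registers: 11 blocks
shared memory: 24 blocks
warps: 1 block
blocks: 16 blocks

Answer: 1 block, 22 active warps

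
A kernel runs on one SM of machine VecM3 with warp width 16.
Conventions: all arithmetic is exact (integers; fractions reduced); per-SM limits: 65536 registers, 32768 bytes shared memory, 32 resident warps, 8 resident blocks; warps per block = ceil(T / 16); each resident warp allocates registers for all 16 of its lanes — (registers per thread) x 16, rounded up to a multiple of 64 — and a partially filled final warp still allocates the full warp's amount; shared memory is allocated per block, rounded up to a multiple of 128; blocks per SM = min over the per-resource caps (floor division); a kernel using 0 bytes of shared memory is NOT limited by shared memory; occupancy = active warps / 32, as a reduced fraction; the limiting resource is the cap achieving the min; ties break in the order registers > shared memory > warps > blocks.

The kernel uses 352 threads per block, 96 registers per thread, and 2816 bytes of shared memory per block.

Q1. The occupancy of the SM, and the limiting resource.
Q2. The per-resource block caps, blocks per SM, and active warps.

Answer: occupancy 11/16, limited by registers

registers: 1 block
shared memory: 11 blocks
warps: 1 block
blocks: 8 blocks

Answer: 1 block, 22 active warps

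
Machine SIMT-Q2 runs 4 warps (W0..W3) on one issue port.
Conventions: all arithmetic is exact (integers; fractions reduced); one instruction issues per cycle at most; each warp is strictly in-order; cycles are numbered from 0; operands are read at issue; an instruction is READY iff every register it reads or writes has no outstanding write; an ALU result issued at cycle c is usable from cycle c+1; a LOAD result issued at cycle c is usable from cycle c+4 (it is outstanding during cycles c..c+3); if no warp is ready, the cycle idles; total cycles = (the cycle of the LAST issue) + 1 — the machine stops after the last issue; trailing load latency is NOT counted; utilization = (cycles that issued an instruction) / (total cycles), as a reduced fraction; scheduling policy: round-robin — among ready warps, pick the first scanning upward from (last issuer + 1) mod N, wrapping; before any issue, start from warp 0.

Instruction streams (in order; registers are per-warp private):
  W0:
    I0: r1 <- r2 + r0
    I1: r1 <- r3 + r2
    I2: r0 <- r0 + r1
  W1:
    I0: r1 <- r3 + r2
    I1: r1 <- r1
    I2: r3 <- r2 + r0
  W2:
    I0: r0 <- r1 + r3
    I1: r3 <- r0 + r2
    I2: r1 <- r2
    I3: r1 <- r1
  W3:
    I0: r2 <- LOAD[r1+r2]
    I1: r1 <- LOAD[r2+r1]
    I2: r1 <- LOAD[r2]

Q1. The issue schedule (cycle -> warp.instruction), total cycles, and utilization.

cycle 0: W0.I0
cycle 1: W1.I0
cycle 2: W2.I0
cycle 3: W3.I0
cycle 4: W0.I1
cycle 5: W1.I1
cycle 6: W2.I1
cycle 7: W3.I1
cycle 8: W0.I2
cycle 9: W1.I2
cycle 10: W2.I2
cycle 11: W3.I2
cycle 12: W2.I3

Answer: 13 cycles, utilization 1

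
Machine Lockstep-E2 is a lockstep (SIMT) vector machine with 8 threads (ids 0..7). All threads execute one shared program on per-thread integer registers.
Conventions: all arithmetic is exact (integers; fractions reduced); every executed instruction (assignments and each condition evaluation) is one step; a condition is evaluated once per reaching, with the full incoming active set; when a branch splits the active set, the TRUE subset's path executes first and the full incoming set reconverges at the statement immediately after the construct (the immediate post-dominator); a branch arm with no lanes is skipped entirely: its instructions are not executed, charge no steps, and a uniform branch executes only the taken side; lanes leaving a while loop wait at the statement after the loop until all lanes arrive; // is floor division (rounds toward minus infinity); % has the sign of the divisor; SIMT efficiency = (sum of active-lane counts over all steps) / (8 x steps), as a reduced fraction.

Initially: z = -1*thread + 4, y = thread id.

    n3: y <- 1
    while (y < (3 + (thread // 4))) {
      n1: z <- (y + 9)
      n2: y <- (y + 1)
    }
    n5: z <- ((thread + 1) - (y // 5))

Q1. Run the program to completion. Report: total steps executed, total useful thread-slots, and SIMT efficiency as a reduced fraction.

Answer: 12 steps, 84 useful, 7/8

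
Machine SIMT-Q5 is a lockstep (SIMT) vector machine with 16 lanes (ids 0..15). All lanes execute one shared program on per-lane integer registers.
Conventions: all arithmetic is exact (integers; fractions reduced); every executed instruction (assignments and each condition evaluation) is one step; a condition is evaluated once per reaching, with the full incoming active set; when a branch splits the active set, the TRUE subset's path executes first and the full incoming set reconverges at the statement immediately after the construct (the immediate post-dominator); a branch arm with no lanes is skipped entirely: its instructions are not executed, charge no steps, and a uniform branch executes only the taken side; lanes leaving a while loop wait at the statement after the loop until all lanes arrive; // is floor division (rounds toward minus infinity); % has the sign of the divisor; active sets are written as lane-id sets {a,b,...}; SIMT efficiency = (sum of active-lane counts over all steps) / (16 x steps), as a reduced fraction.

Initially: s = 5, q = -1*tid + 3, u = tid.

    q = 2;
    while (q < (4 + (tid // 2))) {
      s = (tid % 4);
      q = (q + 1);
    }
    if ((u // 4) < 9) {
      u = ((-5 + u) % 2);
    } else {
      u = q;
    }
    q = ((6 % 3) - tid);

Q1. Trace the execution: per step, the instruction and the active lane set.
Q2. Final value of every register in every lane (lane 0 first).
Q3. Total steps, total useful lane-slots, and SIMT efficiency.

step 0: q <- 2                       {0,1,2,3,4,5,6,7,8,9,10,11,12,13,14,15}
step 1: eval (q < (4 + (tid // 2)))  {0,1,2,3,4,5,6,7,8,9,10,11,12,13,14,15}
step 2: s <- (tid % 4)               {0,1,2,3,4,5,6,7,8,9,10,11,12,13,14,15}
step 3: q <- (q + 1)                 {0,1,2,3,4,5,6,7,8,9,10,11,12,13,14,15}
step 4: eval (q < (4 + (tid // 2)))  {0,1,2,3,4,5,6,7,8,9,10,11,12,13,14,15}
step 5: s <- (tid % 4)               {0,1,2,3,4,5,6,7,8,9,10,11,12,13,14,15}
step 6: q <- (q + 1)                 {0,1,2,3,4,5,6,7,8,9,10,11,12,13,14,15}
step 7: eval (q < (4 + (tid // 2)))  {0,1,2,3,4,5,6,7,8,9,10,11,12,13,14,15}
step 8: s <- (tid % 4)               {2,3,4,5,6,7,8,9,10,11,12,13,14,15}
step 9: q <- (q + 1)                 {2,3,4,5,6,7,8,9,10,11,12,13,14,15}
step 10: eval (q < (4 + (tid // 2)))  {2,3,4,5,6,7,8,9,10,11,12,13,14,15}
step 11: s <- (tid % 4)               {4,5,6,7,8,9,10,11,12,13,14,15}
step 12: q <- (q + 1)                 {4,5,6,7,8,9,10,11,12,13,14,15}
step 13: eval (q < (4 + (tid // 2)))  {4,5,6,7,8,9,10,11,12,13,14,15}
step 14: s <- (tid % 4)               {6,7,8,9,10,11,12,13,14,15}
step 15: q <- (q + 1)                 {6,7,8,9,10,11,12,13,14,15}
step 16: eval (q < (4 + (tid // 2)))  {6,7,8,9,10,11,12,13,14,15}
step 17: s <- (tid % 4)               {8,9,10,11,12,13,14,15}
step 18: q <- (q + 1)                 {8,9,10,11,12,13,14,15}
step 19: eval (q < (4 + (tid // 2)))  {8,9,10,11,12,13,14,15}
step 20: s <- (tid % 4)               {10,11,12,13,14,15}
step 21: q <- (q + 1)                 {10,11,12,13,14,15}
step 22: eval (q < (4 + (tid // 2)))  {10,11,12,13,14,15}
step 23: s <- (tid % 4)               {12,13,14,15}
step 24: q <- (q + 1)                 {12,13,14,15}
step 25: eval (q < (4 + (tid // 2)))  {12,13,14,15}
step 26: s <- (tid % 4)               {14,15}
step 27: q <- (q + 1)                 {14,15}
step 28: eval (q < (4 + (tid // 2)))  {14,15}
step 29: eval ((u // 4) < 9)          {0,1,2,3,4,5,6,7,8,9,10,11,12,13,14,15}
step 30: u <- ((-5 + u) % 2)          {0,1,2,3,4,5,6,7,8,9,10,11,12,13,14,15}
step 31: q <- ((6 % 3) - tid)         {0,1,2,3,4,5,6,7,8,9,10,11,12,13,14,15}

Answer: 32 steps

s: 0,1,2,3,0,1,2,3,0,1,2,3,0,1,2,3
q: 0,-1,-2,-3,-4,-5,-6,-7,-8,-9,-10,-11,-12,-13,-14,-15
u: 1,0,1,0,1,0,1,0,1,0,1,0,1,0,1,0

steps = 32; useful = 344; efficiency = 344/512 = 43/64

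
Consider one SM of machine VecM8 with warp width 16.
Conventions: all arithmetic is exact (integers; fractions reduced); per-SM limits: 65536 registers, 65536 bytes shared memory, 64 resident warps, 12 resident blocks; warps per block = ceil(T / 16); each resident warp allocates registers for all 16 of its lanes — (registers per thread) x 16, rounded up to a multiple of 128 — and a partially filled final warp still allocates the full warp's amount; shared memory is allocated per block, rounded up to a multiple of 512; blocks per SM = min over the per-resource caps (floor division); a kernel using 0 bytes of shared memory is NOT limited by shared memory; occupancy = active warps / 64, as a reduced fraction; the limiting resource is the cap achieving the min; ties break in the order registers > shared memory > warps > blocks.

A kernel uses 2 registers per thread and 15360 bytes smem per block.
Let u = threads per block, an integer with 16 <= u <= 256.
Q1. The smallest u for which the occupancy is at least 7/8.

Answer: u = 209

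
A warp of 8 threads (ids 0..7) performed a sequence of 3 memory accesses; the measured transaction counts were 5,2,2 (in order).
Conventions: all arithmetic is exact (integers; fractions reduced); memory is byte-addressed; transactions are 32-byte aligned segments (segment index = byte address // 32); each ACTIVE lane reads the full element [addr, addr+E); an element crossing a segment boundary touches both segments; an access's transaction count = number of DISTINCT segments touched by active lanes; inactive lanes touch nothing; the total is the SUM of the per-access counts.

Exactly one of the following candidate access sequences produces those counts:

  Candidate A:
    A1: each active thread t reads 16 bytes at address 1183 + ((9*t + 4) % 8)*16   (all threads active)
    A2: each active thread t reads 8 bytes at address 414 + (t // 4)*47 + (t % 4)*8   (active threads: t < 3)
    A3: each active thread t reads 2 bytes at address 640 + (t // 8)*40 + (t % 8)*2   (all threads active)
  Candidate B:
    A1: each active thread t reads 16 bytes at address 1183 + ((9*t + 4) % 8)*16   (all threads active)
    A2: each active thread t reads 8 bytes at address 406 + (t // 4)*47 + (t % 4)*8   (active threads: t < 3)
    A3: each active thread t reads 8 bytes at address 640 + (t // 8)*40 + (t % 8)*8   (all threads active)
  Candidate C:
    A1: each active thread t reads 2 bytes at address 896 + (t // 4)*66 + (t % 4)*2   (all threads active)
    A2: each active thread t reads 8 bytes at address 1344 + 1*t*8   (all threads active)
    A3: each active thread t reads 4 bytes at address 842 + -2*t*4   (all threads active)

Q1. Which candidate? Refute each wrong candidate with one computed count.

A: A3 gives 1 transaction, not 2
C: A1 gives 2 transactions, not 5
B: all counts match (5,2,2)

Answer: B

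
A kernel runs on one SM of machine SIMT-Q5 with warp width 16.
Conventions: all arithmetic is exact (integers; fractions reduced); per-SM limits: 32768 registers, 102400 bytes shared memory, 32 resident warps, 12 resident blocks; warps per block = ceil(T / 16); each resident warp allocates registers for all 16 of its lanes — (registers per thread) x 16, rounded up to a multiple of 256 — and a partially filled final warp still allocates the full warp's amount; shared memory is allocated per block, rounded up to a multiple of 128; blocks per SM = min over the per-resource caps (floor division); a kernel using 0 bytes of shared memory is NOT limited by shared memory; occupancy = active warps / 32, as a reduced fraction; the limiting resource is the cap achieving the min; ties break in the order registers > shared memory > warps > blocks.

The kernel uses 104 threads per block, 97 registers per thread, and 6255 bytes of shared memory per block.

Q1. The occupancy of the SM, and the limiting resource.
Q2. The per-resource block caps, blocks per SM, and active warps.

Answer: occupancy 7/16, limited by registers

registers: 2 blocks
shared memory: 16 blocks
warps: 4 blocks
blocks: 12 blocks

Answer: 2 blocks, 14 active warps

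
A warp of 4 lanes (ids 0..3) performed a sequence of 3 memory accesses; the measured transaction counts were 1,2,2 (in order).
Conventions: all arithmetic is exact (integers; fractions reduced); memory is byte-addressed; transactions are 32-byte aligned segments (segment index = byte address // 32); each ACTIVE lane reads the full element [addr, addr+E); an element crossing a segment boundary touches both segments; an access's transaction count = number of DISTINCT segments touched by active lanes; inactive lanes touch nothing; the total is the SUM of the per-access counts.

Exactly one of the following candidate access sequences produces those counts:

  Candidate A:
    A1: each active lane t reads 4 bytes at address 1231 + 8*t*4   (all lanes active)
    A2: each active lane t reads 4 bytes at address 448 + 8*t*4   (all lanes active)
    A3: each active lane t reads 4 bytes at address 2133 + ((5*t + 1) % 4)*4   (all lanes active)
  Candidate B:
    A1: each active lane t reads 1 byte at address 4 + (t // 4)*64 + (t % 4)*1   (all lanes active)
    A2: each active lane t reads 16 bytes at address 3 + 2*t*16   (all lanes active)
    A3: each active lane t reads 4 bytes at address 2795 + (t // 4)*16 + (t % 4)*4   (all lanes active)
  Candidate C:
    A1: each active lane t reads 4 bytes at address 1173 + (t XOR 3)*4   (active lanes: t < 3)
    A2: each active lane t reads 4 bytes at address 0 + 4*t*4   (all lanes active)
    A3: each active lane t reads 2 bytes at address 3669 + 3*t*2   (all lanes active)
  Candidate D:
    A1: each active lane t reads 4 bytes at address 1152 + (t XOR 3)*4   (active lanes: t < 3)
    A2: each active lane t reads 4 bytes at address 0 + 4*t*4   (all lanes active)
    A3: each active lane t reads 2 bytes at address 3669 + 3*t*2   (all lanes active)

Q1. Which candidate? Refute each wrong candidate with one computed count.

A: A1 gives 4 transactions, not 1
B: A2 gives 4 transactions, not 2
C: A1 gives 2 transactions, not 1
D: all counts match (1,2,2)

Answer: D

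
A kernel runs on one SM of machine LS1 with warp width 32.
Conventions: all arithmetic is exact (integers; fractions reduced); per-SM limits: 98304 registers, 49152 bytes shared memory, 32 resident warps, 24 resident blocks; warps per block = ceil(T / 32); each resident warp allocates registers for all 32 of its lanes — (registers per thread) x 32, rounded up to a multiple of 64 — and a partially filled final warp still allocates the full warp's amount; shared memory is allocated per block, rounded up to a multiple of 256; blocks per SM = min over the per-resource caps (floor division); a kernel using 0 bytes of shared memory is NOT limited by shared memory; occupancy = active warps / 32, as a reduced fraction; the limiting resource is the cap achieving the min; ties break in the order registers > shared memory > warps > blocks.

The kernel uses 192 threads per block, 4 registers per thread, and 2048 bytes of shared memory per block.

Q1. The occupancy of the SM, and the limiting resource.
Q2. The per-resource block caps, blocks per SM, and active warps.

Answer: occupancy 15/16, limited by warps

registers: 128 blocks
shared memory: 24 blocks
warps: 5 blocks
blocks: 24 blocks

Answer: 5 blocks, 30 active warps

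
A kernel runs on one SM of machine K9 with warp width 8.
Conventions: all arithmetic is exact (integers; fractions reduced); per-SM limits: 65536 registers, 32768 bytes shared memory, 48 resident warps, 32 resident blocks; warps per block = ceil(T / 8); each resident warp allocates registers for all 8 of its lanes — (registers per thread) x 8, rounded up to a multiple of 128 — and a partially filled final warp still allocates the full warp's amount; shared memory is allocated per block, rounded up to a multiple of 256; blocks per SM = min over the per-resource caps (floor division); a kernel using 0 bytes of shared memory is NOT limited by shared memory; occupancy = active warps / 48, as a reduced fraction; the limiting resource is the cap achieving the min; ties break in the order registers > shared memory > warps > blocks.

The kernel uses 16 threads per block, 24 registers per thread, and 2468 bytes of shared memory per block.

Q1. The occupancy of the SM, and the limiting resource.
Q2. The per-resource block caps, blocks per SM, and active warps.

Answer: occupancy 1/2, limited by shared memory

registers: 128 blocks
shared memory: 12 blocks
warps: 24 blocks
blocks: 32 blocks

Answer: 12 blocks, 24 active warps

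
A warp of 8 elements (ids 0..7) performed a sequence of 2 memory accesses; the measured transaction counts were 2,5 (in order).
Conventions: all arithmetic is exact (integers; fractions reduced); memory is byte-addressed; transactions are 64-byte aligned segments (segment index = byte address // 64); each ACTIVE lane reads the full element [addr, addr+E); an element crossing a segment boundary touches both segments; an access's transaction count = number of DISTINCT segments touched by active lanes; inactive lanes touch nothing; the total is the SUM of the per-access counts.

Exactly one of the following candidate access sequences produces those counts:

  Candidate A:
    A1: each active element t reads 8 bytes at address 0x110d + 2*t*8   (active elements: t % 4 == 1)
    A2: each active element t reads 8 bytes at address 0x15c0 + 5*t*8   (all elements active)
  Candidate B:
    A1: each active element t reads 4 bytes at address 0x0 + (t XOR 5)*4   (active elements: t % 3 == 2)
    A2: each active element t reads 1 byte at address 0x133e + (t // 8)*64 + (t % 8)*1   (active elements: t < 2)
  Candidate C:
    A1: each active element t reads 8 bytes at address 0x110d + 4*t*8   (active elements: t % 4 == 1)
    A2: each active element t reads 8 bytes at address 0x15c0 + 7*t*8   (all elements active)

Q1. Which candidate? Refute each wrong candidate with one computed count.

B: A1 gives 1 transaction, not 2
C: A2 gives 7 transactions, not 5
A: all counts match (2,5)

Answer: A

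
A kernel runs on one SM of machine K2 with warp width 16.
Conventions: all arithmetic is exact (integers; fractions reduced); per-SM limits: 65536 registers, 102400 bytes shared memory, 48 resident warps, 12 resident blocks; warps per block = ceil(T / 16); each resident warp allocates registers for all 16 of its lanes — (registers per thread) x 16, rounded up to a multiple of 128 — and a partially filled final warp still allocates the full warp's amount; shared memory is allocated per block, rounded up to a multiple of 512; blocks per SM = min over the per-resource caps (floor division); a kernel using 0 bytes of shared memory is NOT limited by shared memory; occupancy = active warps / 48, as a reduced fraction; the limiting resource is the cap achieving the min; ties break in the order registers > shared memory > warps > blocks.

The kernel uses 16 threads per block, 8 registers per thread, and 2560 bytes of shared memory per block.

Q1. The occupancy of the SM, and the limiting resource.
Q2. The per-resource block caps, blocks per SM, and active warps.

Answer: occupancy 1/4, limited by blocks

registers: 512 blocks
shared memory: 40 blocks
warps: 48 blocks
blocks: 12 blocks

Answer: 12 blocks, 12 active warps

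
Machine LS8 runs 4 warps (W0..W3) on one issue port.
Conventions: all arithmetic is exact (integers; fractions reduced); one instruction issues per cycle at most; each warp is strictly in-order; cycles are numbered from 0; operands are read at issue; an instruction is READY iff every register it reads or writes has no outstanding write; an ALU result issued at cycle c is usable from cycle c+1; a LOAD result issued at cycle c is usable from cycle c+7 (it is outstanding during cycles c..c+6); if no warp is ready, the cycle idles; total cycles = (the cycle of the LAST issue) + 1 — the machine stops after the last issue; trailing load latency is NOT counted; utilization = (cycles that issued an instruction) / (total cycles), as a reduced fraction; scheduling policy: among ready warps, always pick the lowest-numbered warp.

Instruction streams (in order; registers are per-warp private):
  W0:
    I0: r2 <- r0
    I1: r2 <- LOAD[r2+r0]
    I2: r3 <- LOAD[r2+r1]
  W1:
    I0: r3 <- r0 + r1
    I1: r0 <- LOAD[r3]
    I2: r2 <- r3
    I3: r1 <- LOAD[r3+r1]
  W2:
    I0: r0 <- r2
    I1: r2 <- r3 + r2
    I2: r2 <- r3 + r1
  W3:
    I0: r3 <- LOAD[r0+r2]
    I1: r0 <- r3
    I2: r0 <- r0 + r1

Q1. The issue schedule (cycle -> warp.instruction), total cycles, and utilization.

cycle 0: W0.I0
cycle 1: W0.I1
cycle 2: W1.I0
cycle 3: W1.I1
cycle 4: W1.I2
cycle 5: W1.I3
cycle 6: W2.I0
cycle 7: W2.I1
cycle 8: W0.I2
cycle 9: W2.I2
cycle 10: W3.I0
cycle 11: idle
cycle 12: idle
cycle 13: idle
cycle 14: idle
cycle 15: idle
cycle 16: idle
cycle 17: W3.I1
cycle 18: W3.I2

Answer: 19 cycles, utilization 13/19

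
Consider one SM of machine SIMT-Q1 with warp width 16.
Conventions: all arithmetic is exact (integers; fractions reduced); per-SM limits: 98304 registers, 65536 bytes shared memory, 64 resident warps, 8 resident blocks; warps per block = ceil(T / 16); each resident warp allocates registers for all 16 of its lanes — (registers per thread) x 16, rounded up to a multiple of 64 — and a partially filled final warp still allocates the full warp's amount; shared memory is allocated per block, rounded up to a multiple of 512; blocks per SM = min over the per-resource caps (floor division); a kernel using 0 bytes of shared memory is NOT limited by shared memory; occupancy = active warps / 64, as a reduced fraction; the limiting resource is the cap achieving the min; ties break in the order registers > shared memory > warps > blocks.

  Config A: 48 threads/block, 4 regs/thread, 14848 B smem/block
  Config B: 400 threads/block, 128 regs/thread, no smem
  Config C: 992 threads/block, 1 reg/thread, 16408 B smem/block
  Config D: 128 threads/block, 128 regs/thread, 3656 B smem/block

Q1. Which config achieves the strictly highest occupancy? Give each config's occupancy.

occupancies: A 3/16, B 25/64, C 31/32, D 3/4

Answer: C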